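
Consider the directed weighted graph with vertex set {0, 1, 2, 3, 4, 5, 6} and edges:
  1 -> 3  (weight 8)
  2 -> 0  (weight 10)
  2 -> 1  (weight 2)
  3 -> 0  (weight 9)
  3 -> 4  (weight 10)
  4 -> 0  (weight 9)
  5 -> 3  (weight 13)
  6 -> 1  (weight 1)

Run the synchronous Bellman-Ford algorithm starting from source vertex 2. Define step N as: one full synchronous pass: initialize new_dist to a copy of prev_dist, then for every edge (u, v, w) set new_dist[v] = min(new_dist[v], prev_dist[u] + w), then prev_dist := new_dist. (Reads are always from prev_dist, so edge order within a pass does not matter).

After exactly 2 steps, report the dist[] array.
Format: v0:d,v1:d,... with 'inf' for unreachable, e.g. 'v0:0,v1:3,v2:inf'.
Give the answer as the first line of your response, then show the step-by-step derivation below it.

v0:10,v1:2,v2:0,v3:10,v4:inf,v5:inf,v6:inf

step 1: dist = v0:10,v1:2,v2:0,v3:inf,v4:inf,v5:inf,v6:inf
step 2: dist = v0:10,v1:2,v2:0,v3:10,v4:inf,v5:inf,v6:inf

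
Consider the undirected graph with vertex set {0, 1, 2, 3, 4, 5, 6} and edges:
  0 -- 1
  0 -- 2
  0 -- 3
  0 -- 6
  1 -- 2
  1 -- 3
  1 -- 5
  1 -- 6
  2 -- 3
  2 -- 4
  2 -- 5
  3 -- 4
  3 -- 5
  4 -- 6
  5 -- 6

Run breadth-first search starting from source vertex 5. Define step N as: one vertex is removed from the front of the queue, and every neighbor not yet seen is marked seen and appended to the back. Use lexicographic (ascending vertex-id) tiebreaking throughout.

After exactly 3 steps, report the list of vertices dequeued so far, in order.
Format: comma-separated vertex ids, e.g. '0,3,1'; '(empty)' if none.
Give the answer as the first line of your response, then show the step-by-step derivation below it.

5,1,2

step 1: dequeue 5; queue=[1,2,3,6]; order=5
step 2: dequeue 1; queue=[2,3,6,0]; order=5,1
step 3: dequeue 2; queue=[3,6,0,4]; order=5,1,2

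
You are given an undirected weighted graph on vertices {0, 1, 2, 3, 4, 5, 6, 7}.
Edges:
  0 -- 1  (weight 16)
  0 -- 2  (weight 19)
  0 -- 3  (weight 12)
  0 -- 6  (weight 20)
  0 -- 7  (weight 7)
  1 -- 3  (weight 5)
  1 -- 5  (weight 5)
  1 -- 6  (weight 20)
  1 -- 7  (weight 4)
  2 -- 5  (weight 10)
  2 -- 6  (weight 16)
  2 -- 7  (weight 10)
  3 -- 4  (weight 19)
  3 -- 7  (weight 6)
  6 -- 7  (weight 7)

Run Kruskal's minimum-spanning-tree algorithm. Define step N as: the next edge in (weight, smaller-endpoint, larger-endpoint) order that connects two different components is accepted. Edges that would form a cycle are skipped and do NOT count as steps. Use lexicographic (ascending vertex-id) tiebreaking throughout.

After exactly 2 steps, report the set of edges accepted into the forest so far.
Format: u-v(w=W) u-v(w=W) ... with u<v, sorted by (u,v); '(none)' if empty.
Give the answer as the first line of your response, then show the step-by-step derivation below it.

1-3(w=5) 1-7(w=4)

step 1: add edge 1-7 (w=4); MST = {1-7(w=4)}
step 2: add edge 1-3 (w=5); MST = {1-3(w=5) 1-7(w=4)}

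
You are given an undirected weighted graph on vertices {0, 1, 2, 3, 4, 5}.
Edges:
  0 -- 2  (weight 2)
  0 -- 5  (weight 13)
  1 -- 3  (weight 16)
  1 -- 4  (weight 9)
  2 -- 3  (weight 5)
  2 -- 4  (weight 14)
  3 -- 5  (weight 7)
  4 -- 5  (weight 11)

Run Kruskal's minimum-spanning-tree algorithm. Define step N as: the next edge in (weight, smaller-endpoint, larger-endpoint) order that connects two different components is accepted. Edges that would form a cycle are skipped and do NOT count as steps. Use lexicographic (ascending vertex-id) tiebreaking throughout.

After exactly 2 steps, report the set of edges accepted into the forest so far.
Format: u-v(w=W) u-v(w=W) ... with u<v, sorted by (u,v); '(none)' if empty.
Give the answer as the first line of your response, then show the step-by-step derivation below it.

0-2(w=2) 2-3(w=5)

step 1: add edge 0-2 (w=2); MST = {0-2(w=2)}
step 2: add edge 2-3 (w=5); MST = {0-2(w=2) 2-3(w=5)}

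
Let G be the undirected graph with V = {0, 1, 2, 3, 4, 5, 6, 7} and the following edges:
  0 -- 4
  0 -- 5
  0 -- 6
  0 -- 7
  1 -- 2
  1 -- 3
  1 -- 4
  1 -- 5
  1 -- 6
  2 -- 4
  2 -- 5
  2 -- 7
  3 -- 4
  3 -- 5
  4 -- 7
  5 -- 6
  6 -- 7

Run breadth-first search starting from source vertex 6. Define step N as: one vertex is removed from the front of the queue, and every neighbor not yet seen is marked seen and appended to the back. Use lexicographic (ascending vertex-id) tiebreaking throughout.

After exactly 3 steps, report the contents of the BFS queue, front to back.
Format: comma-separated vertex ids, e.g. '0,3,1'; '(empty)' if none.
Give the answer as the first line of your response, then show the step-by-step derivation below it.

5,7,4,2,3

step 1: dequeue 6; queue=[0,1,5,7]; order=6
step 2: dequeue 0; queue=[1,5,7,4]; order=6,0
step 3: dequeue 1; queue=[5,7,4,2,3]; order=6,0,1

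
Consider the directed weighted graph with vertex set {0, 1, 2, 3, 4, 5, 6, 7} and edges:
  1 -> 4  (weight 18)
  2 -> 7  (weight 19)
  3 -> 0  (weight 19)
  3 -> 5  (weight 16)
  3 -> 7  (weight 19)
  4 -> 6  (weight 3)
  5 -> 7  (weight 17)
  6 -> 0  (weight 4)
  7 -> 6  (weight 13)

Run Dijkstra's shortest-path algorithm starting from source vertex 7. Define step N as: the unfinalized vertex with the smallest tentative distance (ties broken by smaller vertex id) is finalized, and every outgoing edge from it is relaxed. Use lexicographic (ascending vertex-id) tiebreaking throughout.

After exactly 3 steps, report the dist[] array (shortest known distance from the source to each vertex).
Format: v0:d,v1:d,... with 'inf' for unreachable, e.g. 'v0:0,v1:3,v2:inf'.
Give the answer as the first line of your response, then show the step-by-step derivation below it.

v0:17,v1:inf,v2:inf,v3:inf,v4:inf,v5:inf,v6:13,v7:0

step 1: dist = v0:inf,v1:inf,v2:inf,v3:inf,v4:inf,v5:inf,v6:13,v7:0
step 2: dist = v0:17,v1:inf,v2:inf,v3:inf,v4:inf,v5:inf,v6:13,v7:0
step 3: dist = v0:17,v1:inf,v2:inf,v3:inf,v4:inf,v5:inf,v6:13,v7:0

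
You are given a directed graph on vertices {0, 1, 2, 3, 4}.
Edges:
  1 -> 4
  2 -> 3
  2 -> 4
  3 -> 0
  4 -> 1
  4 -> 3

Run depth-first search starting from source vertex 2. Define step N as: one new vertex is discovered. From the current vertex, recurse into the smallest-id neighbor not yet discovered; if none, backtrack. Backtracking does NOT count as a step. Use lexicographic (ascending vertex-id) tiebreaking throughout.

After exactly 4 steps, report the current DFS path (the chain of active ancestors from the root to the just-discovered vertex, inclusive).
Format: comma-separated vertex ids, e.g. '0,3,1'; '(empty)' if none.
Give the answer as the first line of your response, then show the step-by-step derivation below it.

2,4

step 1: discover 2; path=2; order=2
step 2: discover 3; path=2>3; order=2,3
step 3: discover 0; path=2>3>0; order=2,3,0
step 4: discover 4; path=2>4; order=2,3,0,4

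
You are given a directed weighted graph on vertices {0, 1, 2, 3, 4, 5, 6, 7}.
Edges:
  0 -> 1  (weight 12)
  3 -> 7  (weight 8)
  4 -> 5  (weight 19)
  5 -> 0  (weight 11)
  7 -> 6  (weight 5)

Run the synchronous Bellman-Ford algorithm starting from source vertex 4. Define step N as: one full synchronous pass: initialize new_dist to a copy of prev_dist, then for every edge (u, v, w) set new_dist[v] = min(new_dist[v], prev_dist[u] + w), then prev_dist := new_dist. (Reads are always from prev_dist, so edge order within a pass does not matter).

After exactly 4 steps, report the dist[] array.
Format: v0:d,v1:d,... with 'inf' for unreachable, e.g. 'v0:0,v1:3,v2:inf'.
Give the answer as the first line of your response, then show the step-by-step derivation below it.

v0:30,v1:42,v2:inf,v3:inf,v4:0,v5:19,v6:inf,v7:inf

step 1: dist = v0:inf,v1:inf,v2:inf,v3:inf,v4:0,v5:19,v6:inf,v7:inf
step 2: dist = v0:30,v1:inf,v2:inf,v3:inf,v4:0,v5:19,v6:inf,v7:inf
step 3: dist = v0:30,v1:42,v2:inf,v3:inf,v4:0,v5:19,v6:inf,v7:inf
step 4: dist = v0:30,v1:42,v2:inf,v3:inf,v4:0,v5:19,v6:inf,v7:inf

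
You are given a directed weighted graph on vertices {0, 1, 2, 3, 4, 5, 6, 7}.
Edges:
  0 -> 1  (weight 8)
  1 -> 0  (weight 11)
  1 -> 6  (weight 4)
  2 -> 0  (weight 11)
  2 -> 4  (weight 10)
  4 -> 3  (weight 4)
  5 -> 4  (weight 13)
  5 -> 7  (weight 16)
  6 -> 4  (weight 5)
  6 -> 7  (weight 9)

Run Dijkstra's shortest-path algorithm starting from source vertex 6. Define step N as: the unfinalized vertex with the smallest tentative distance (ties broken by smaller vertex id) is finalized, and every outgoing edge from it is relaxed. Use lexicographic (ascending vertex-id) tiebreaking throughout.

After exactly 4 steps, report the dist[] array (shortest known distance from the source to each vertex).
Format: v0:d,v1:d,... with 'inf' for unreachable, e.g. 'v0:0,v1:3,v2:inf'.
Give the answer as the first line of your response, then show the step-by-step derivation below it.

v0:inf,v1:inf,v2:inf,v3:9,v4:5,v5:inf,v6:0,v7:9

step 1: dist = v0:inf,v1:inf,v2:inf,v3:inf,v4:5,v5:inf,v6:0,v7:9
step 2: dist = v0:inf,v1:inf,v2:inf,v3:9,v4:5,v5:inf,v6:0,v7:9
step 3: dist = v0:inf,v1:inf,v2:inf,v3:9,v4:5,v5:inf,v6:0,v7:9
step 4: dist = v0:inf,v1:inf,v2:inf,v3:9,v4:5,v5:inf,v6:0,v7:9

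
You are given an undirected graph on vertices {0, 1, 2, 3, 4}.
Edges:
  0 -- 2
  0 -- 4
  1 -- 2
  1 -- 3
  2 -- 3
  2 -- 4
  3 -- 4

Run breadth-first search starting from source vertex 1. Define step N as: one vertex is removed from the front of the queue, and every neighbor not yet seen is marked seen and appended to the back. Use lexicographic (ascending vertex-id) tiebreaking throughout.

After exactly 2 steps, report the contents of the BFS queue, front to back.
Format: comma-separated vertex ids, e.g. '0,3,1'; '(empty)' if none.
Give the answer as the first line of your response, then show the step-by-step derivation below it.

3,0,4

step 1: dequeue 1; queue=[2,3]; order=1
step 2: dequeue 2; queue=[3,0,4]; order=1,2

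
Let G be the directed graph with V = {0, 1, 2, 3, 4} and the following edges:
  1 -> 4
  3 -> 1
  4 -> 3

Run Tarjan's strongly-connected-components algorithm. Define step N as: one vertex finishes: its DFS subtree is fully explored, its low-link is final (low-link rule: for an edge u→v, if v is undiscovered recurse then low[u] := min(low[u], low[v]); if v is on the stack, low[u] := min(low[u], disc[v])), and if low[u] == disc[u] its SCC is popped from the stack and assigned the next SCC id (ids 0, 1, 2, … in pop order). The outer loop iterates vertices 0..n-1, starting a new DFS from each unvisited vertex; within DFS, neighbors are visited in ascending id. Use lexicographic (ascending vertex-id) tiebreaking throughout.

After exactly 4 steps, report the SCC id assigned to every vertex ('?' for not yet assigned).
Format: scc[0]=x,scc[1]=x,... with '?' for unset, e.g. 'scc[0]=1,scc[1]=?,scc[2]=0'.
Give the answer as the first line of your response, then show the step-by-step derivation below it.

scc[0]=0,scc[1]=1,scc[2]=?,scc[3]=1,scc[4]=1

step 1: low=(low[0]=0,low[1]=?,low[2]=?,low[3]=?,low[4]=?); scc=(scc[0]=0,scc[1]=?,scc[2]=?,scc[3]=?,scc[4]=?)
step 2: low=(low[0]=0,low[1]=1,low[2]=?,low[3]=1,low[4]=2); scc=(scc[0]=0,scc[1]=?,scc[2]=?,scc[3]=?,scc[4]=?)
step 3: low=(low[0]=0,low[1]=1,low[2]=?,low[3]=1,low[4]=1); scc=(scc[0]=0,scc[1]=?,scc[2]=?,scc[3]=?,scc[4]=?)
step 4: low=(low[0]=0,low[1]=1,low[2]=?,low[3]=1,low[4]=1); scc=(scc[0]=0,scc[1]=1,scc[2]=?,scc[3]=1,scc[4]=1)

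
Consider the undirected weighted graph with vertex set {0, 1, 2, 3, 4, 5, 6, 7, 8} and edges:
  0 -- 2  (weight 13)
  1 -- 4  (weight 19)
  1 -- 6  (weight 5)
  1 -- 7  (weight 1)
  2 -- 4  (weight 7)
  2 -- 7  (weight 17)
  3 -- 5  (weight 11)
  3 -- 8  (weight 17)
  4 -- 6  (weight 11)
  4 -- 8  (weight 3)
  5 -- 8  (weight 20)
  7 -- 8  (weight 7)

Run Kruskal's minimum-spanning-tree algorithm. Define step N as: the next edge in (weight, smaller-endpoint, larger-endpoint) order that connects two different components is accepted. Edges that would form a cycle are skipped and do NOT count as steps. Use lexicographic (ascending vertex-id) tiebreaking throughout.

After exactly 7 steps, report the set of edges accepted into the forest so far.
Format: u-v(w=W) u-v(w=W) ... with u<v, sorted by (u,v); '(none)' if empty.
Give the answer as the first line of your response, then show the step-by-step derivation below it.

0-2(w=13) 1-6(w=5) 1-7(w=1) 2-4(w=7) 3-5(w=11) 4-8(w=3) 7-8(w=7)

step 1: add edge 1-7 (w=1); MST = {1-7(w=1)}
step 2: add edge 4-8 (w=3); MST = {1-7(w=1) 4-8(w=3)}
step 3: add edge 1-6 (w=5); MST = {1-6(w=5) 1-7(w=1) 4-8(w=3)}
step 4: add edge 2-4 (w=7); MST = {1-6(w=5) 1-7(w=1) 2-4(w=7) 4-8(w=3)}
step 5: add edge 7-8 (w=7); MST = {1-6(w=5) 1-7(w=1) 2-4(w=7) 4-8(w=3) 7-8(w=7)}
step 6: add edge 3-5 (w=11); MST = {1-6(w=5) 1-7(w=1) 2-4(w=7) 3-5(w=11) 4-8(w=3) 7-8(w=7)}
step 7: add edge 0-2 (w=13); MST = {0-2(w=13) 1-6(w=5) 1-7(w=1) 2-4(w=7) 3-5(w=11) 4-8(w=3) 7-8(w=7)}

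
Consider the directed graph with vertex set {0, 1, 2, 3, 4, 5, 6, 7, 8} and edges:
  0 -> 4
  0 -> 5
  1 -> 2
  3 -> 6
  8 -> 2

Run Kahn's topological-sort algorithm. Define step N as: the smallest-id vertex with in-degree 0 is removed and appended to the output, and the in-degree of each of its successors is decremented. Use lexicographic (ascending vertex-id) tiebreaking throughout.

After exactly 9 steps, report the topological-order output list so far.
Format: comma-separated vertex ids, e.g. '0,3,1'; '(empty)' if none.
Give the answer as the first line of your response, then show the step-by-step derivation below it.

0,1,3,4,5,6,7,8,2

step 1: output 0; order=[0]; indeg=(0,0,2,0,0,0,1,0,0)
step 2: output 1; order=[0,1]; indeg=(0,0,1,0,0,0,1,0,0)
step 3: output 3; order=[0,1,3]; indeg=(0,0,1,0,0,0,0,0,0)
step 4: output 4; order=[0,1,3,4]; indeg=(0,0,1,0,0,0,0,0,0)
step 5: output 5; order=[0,1,3,4,5]; indeg=(0,0,1,0,0,0,0,0,0)
step 6: output 6; order=[0,1,3,4,5,6]; indeg=(0,0,1,0,0,0,0,0,0)
step 7: output 7; order=[0,1,3,4,5,6,7]; indeg=(0,0,1,0,0,0,0,0,0)
step 8: output 8; order=[0,1,3,4,5,6,7,8]; indeg=(0,0,0,0,0,0,0,0,0)
step 9: output 2; order=[0,1,3,4,5,6,7,8,2]; indeg=(0,0,0,0,0,0,0,0,0)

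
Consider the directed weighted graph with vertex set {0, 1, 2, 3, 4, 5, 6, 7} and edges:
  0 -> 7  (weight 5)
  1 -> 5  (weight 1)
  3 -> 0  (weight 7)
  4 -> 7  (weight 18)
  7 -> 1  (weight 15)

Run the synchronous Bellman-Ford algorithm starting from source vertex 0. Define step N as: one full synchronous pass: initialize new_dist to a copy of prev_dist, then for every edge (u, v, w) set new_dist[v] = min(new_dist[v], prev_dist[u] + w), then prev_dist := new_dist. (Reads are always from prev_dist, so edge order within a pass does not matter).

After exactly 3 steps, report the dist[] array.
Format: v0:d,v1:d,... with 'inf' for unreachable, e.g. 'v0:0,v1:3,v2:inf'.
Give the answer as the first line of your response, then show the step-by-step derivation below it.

v0:0,v1:20,v2:inf,v3:inf,v4:inf,v5:21,v6:inf,v7:5

step 1: dist = v0:0,v1:inf,v2:inf,v3:inf,v4:inf,v5:inf,v6:inf,v7:5
step 2: dist = v0:0,v1:20,v2:inf,v3:inf,v4:inf,v5:inf,v6:inf,v7:5
step 3: dist = v0:0,v1:20,v2:inf,v3:inf,v4:inf,v5:21,v6:inf,v7:5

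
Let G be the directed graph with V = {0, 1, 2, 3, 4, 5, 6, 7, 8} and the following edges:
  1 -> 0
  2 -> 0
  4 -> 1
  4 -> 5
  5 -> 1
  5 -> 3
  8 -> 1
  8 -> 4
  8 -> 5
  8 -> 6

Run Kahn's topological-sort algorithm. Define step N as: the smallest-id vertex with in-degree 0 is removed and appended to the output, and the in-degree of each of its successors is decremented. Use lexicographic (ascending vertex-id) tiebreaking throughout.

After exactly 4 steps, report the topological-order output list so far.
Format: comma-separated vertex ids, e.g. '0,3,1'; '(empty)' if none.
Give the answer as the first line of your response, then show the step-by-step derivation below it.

2,7,8,4

step 1: output 2; order=[2]; indeg=(1,3,0,1,1,2,1,0,0)
step 2: output 7; order=[2,7]; indeg=(1,3,0,1,1,2,1,0,0)
step 3: output 8; order=[2,7,8]; indeg=(1,2,0,1,0,1,0,0,0)
step 4: output 4; order=[2,7,8,4]; indeg=(1,1,0,1,0,0,0,0,0)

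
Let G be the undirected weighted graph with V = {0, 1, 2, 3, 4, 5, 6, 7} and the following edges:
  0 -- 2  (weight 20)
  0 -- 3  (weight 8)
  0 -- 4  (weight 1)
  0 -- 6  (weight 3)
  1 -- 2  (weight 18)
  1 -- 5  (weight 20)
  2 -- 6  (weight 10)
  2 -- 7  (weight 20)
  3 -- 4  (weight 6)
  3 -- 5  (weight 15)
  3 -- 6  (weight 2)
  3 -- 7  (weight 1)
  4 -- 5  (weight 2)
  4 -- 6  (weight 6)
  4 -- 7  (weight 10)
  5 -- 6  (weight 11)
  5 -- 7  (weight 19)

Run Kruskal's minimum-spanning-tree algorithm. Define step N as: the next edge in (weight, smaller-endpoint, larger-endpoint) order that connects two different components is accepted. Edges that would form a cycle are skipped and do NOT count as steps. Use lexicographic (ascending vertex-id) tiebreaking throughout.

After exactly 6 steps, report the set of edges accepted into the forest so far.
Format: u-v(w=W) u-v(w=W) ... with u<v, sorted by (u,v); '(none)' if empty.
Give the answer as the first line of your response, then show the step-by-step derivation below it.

0-4(w=1) 0-6(w=3) 2-6(w=10) 3-6(w=2) 3-7(w=1) 4-5(w=2)

step 1: add edge 0-4 (w=1); MST = {0-4(w=1)}
step 2: add edge 3-7 (w=1); MST = {0-4(w=1) 3-7(w=1)}
step 3: add edge 3-6 (w=2); MST = {0-4(w=1) 3-6(w=2) 3-7(w=1)}
step 4: add edge 4-5 (w=2); MST = {0-4(w=1) 3-6(w=2) 3-7(w=1) 4-5(w=2)}
step 5: add edge 0-6 (w=3); MST = {0-4(w=1) 0-6(w=3) 3-6(w=2) 3-7(w=1) 4-5(w=2)}
step 6: add edge 2-6 (w=10); MST = {0-4(w=1) 0-6(w=3) 2-6(w=10) 3-6(w=2) 3-7(w=1) 4-5(w=2)}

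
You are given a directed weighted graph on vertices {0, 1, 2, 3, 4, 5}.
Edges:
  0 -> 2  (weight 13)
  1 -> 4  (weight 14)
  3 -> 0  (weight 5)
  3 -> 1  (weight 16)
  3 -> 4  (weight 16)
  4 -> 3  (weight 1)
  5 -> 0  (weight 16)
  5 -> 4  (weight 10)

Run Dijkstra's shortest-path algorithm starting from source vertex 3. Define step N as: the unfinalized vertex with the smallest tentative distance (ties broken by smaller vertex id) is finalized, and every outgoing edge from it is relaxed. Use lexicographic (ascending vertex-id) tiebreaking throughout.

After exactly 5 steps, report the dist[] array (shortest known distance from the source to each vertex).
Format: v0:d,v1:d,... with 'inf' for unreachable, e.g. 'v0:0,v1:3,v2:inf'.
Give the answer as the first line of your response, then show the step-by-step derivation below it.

v0:5,v1:16,v2:18,v3:0,v4:16,v5:inf

step 1: dist = v0:5,v1:16,v2:inf,v3:0,v4:16,v5:inf
step 2: dist = v0:5,v1:16,v2:18,v3:0,v4:16,v5:inf
step 3: dist = v0:5,v1:16,v2:18,v3:0,v4:16,v5:inf
step 4: dist = v0:5,v1:16,v2:18,v3:0,v4:16,v5:inf
step 5: dist = v0:5,v1:16,v2:18,v3:0,v4:16,v5:inf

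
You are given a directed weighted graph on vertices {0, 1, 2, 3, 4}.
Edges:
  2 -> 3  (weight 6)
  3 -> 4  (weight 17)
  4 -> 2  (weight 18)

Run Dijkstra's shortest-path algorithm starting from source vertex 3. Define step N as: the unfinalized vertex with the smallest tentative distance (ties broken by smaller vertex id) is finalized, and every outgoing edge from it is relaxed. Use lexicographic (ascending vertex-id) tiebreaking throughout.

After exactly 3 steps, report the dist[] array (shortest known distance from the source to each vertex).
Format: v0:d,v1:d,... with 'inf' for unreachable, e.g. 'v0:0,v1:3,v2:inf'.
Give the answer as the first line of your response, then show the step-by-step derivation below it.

v0:inf,v1:inf,v2:35,v3:0,v4:17

step 1: dist = v0:inf,v1:inf,v2:inf,v3:0,v4:17
step 2: dist = v0:inf,v1:inf,v2:35,v3:0,v4:17
step 3: dist = v0:inf,v1:inf,v2:35,v3:0,v4:17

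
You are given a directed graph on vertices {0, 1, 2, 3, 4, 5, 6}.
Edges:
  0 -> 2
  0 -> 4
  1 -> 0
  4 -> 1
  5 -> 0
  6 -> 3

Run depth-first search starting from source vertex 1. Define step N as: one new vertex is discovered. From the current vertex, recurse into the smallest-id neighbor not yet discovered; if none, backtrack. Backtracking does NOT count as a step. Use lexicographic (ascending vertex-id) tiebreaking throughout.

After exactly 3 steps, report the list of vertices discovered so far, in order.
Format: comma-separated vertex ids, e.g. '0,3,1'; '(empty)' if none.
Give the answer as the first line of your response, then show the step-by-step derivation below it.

1,0,2

step 1: discover 1; path=1; order=1
step 2: discover 0; path=1>0; order=1,0
step 3: discover 2; path=1>0>2; order=1,0,2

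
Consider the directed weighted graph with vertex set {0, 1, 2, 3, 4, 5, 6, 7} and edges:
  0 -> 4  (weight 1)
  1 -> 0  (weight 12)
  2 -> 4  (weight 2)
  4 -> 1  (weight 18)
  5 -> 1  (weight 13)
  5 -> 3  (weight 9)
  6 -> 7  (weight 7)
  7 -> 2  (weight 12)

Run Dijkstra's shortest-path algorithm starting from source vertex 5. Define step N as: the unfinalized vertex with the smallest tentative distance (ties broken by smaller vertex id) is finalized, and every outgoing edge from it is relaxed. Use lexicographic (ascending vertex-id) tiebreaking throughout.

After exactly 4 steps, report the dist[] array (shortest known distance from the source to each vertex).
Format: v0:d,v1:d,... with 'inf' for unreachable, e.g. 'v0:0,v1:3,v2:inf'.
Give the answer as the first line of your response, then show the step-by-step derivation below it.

v0:25,v1:13,v2:inf,v3:9,v4:26,v5:0,v6:inf,v7:inf

step 1: dist = v0:inf,v1:13,v2:inf,v3:9,v4:inf,v5:0,v6:inf,v7:inf
step 2: dist = v0:inf,v1:13,v2:inf,v3:9,v4:inf,v5:0,v6:inf,v7:inf
step 3: dist = v0:25,v1:13,v2:inf,v3:9,v4:inf,v5:0,v6:inf,v7:inf
step 4: dist = v0:25,v1:13,v2:inf,v3:9,v4:26,v5:0,v6:inf,v7:inf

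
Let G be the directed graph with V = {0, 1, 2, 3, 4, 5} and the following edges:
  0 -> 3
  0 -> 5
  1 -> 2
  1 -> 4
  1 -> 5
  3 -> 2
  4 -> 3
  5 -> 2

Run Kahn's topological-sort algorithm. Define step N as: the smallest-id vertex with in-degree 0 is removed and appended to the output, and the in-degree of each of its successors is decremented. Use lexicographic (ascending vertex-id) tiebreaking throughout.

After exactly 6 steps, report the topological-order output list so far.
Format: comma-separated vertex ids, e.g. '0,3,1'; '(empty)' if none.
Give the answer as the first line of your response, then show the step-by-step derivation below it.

0,1,4,3,5,2

step 1: output 0; order=[0]; indeg=(0,0,3,1,1,1)
step 2: output 1; order=[0,1]; indeg=(0,0,2,1,0,0)
step 3: output 4; order=[0,1,4]; indeg=(0,0,2,0,0,0)
step 4: output 3; order=[0,1,4,3]; indeg=(0,0,1,0,0,0)
step 5: output 5; order=[0,1,4,3,5]; indeg=(0,0,0,0,0,0)
step 6: output 2; order=[0,1,4,3,5,2]; indeg=(0,0,0,0,0,0)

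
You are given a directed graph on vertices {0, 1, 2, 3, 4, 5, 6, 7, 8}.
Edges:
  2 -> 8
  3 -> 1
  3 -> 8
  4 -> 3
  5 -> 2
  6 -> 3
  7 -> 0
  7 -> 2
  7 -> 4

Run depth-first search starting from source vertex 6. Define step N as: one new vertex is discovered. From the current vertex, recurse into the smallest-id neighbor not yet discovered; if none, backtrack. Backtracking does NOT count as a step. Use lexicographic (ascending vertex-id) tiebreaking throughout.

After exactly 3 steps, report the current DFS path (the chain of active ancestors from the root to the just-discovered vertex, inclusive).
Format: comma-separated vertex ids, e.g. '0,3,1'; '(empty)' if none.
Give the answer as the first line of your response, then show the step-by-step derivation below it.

6,3,1

step 1: discover 6; path=6; order=6
step 2: discover 3; path=6>3; order=6,3
step 3: discover 1; path=6>3>1; order=6,3,1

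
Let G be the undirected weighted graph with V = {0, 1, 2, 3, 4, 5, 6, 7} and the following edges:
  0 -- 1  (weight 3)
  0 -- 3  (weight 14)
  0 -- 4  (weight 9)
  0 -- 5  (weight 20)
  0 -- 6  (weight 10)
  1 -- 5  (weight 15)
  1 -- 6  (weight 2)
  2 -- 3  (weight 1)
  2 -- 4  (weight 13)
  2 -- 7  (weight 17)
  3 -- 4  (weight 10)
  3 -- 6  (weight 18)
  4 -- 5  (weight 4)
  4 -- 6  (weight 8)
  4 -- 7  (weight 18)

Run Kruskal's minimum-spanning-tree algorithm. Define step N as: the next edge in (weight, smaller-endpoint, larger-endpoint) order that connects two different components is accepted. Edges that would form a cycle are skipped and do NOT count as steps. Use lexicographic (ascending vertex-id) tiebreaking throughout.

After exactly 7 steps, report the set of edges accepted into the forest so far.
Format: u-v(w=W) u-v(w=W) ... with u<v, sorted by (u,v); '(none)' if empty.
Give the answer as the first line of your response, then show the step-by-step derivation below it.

0-1(w=3) 1-6(w=2) 2-3(w=1) 2-7(w=17) 3-4(w=10) 4-5(w=4) 4-6(w=8)

step 1: add edge 2-3 (w=1); MST = {2-3(w=1)}
step 2: add edge 1-6 (w=2); MST = {1-6(w=2) 2-3(w=1)}
step 3: add edge 0-1 (w=3); MST = {0-1(w=3) 1-6(w=2) 2-3(w=1)}
step 4: add edge 4-5 (w=4); MST = {0-1(w=3) 1-6(w=2) 2-3(w=1) 4-5(w=4)}
step 5: add edge 4-6 (w=8); MST = {0-1(w=3) 1-6(w=2) 2-3(w=1) 4-5(w=4) 4-6(w=8)}
step 6: add edge 3-4 (w=10); MST = {0-1(w=3) 1-6(w=2) 2-3(w=1) 3-4(w=10) 4-5(w=4) 4-6(w=8)}
step 7: add edge 2-7 (w=17); MST = {0-1(w=3) 1-6(w=2) 2-3(w=1) 2-7(w=17) 3-4(w=10) 4-5(w=4) 4-6(w=8)}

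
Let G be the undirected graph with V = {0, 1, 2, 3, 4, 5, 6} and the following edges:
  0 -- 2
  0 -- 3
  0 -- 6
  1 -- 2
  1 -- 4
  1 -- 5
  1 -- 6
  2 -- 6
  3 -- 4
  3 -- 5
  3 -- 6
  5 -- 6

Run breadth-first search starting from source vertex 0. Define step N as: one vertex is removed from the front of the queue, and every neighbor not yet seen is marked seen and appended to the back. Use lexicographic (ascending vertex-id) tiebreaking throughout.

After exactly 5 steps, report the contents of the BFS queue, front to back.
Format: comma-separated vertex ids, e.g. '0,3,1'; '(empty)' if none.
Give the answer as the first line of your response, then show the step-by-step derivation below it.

4,5

step 1: dequeue 0; queue=[2,3,6]; order=0
step 2: dequeue 2; queue=[3,6,1]; order=0,2
step 3: dequeue 3; queue=[6,1,4,5]; order=0,2,3
step 4: dequeue 6; queue=[1,4,5]; order=0,2,3,6
step 5: dequeue 1; queue=[4,5]; order=0,2,3,6,1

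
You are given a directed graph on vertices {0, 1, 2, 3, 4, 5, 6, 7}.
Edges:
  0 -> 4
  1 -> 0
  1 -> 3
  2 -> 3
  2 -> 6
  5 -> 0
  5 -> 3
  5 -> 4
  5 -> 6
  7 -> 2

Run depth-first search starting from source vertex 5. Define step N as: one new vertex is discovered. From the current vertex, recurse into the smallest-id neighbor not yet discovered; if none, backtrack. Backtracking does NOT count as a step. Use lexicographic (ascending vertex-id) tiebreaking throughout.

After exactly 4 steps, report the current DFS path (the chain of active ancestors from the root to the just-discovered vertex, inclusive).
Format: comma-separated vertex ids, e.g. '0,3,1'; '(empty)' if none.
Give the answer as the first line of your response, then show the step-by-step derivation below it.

5,3

step 1: discover 5; path=5; order=5
step 2: discover 0; path=5>0; order=5,0
step 3: discover 4; path=5>0>4; order=5,0,4
step 4: discover 3; path=5>3; order=5,0,4,3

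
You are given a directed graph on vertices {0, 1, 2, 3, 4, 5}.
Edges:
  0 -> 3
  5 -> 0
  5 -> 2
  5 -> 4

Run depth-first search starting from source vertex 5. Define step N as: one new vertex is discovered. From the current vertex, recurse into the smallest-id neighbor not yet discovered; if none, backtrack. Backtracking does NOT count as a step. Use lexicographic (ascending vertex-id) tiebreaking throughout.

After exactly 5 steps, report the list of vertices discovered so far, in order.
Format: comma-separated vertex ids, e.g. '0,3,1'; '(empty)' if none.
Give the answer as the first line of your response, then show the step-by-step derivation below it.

5,0,3,2,4

step 1: discover 5; path=5; order=5
step 2: discover 0; path=5>0; order=5,0
step 3: discover 3; path=5>0>3; order=5,0,3
step 4: discover 2; path=5>2; order=5,0,3,2
step 5: discover 4; path=5>4; order=5,0,3,2,4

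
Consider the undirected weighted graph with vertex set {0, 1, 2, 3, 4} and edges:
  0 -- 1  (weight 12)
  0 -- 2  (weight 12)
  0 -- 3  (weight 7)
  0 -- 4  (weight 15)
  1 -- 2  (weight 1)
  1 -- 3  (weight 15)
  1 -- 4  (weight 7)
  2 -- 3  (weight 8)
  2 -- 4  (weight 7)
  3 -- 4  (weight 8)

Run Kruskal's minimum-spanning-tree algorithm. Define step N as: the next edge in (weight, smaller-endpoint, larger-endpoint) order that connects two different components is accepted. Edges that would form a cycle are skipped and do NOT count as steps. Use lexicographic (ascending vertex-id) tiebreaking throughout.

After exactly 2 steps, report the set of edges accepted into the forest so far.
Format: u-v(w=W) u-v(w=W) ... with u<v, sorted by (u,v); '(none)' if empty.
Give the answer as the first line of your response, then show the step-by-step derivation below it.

0-3(w=7) 1-2(w=1)

step 1: add edge 1-2 (w=1); MST = {1-2(w=1)}
step 2: add edge 0-3 (w=7); MST = {0-3(w=7) 1-2(w=1)}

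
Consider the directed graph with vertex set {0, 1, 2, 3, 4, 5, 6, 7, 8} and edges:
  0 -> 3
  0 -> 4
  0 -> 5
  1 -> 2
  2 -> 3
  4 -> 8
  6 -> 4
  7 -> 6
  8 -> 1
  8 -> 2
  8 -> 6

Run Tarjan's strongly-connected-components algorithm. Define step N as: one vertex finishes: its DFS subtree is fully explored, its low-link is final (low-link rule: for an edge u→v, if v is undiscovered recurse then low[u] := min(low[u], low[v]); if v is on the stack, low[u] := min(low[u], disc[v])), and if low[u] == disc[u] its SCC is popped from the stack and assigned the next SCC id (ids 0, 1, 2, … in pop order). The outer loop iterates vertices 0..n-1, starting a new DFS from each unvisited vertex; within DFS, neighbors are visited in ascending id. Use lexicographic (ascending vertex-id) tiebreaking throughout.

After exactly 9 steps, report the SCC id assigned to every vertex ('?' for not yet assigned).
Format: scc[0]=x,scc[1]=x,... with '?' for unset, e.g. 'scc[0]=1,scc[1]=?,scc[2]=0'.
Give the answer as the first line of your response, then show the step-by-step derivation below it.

scc[0]=5,scc[1]=2,scc[2]=1,scc[3]=0,scc[4]=3,scc[5]=4,scc[6]=3,scc[7]=6,scc[8]=3

step 1: low=(low[0]=0,low[1]=?,low[2]=?,low[3]=1,low[4]=?,low[5]=?,low[6]=?,low[7]=?,low[8]=?); scc=(scc[0]=?,scc[1]=?,scc[2]=?,scc[3]=0,scc[4]=?,scc[5]=?,scc[6]=?,scc[7]=?,scc[8]=?)
step 2: low=(low[0]=0,low[1]=4,low[2]=5,low[3]=1,low[4]=2,low[5]=?,low[6]=?,low[7]=?,low[8]=3); scc=(scc[0]=?,scc[1]=?,scc[2]=1,scc[3]=0,scc[4]=?,scc[5]=?,scc[6]=?,scc[7]=?,scc[8]=?)
step 3: low=(low[0]=0,low[1]=4,low[2]=5,low[3]=1,low[4]=2,low[5]=?,low[6]=?,low[7]=?,low[8]=3); scc=(scc[0]=?,scc[1]=2,scc[2]=1,scc[3]=0,scc[4]=?,scc[5]=?,scc[6]=?,scc[7]=?,scc[8]=?)
step 4: low=(low[0]=0,low[1]=4,low[2]=5,low[3]=1,low[4]=2,low[5]=?,low[6]=2,low[7]=?,low[8]=3); scc=(scc[0]=?,scc[1]=2,scc[2]=1,scc[3]=0,scc[4]=?,scc[5]=?,scc[6]=?,scc[7]=?,scc[8]=?)
step 5: low=(low[0]=0,low[1]=4,low[2]=5,low[3]=1,low[4]=2,low[5]=?,low[6]=2,low[7]=?,low[8]=2); scc=(scc[0]=?,scc[1]=2,scc[2]=1,scc[3]=0,scc[4]=?,scc[5]=?,scc[6]=?,scc[7]=?,scc[8]=?)
step 6: low=(low[0]=0,low[1]=4,low[2]=5,low[3]=1,low[4]=2,low[5]=?,low[6]=2,low[7]=?,low[8]=2); scc=(scc[0]=?,scc[1]=2,scc[2]=1,scc[3]=0,scc[4]=3,scc[5]=?,scc[6]=3,scc[7]=?,scc[8]=3)
step 7: low=(low[0]=0,low[1]=4,low[2]=5,low[3]=1,low[4]=2,low[5]=7,low[6]=2,low[7]=?,low[8]=2); scc=(scc[0]=?,scc[1]=2,scc[2]=1,scc[3]=0,scc[4]=3,scc[5]=4,scc[6]=3,scc[7]=?,scc[8]=3)
step 8: low=(low[0]=0,low[1]=4,low[2]=5,low[3]=1,low[4]=2,low[5]=7,low[6]=2,low[7]=?,low[8]=2); scc=(scc[0]=5,scc[1]=2,scc[2]=1,scc[3]=0,scc[4]=3,scc[5]=4,scc[6]=3,scc[7]=?,scc[8]=3)
step 9: low=(low[0]=0,low[1]=4,low[2]=5,low[3]=1,low[4]=2,low[5]=7,low[6]=2,low[7]=8,low[8]=2); scc=(scc[0]=5,scc[1]=2,scc[2]=1,scc[3]=0,scc[4]=3,scc[5]=4,scc[6]=3,scc[7]=6,scc[8]=3)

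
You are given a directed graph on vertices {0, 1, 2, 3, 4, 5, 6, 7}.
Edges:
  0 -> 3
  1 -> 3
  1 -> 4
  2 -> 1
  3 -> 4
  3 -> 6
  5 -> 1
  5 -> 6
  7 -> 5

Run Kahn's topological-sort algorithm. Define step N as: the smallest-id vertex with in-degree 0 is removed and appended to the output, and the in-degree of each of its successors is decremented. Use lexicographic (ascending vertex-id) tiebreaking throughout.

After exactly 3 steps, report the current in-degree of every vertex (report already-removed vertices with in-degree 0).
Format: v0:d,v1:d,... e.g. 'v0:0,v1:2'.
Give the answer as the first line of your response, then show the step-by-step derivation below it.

v0:0,v1:1,v2:0,v3:1,v4:2,v5:0,v6:2,v7:0

step 1: output 0; order=[0]; indeg=(0,2,0,1,2,1,2,0)
step 2: output 2; order=[0,2]; indeg=(0,1,0,1,2,1,2,0)
step 3: output 7; order=[0,2,7]; indeg=(0,1,0,1,2,0,2,0)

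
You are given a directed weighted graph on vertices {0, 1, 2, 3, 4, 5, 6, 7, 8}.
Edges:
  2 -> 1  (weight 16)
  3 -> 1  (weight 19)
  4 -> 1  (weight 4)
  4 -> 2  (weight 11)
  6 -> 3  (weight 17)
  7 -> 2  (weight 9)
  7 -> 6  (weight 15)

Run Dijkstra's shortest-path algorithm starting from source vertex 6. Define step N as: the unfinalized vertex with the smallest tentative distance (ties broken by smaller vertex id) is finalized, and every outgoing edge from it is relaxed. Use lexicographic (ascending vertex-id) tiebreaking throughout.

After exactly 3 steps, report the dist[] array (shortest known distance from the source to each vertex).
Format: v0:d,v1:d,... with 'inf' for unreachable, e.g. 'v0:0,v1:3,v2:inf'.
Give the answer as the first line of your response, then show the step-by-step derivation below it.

v0:inf,v1:36,v2:inf,v3:17,v4:inf,v5:inf,v6:0,v7:inf,v8:inf

step 1: dist = v0:inf,v1:inf,v2:inf,v3:17,v4:inf,v5:inf,v6:0,v7:inf,v8:inf
step 2: dist = v0:inf,v1:36,v2:inf,v3:17,v4:inf,v5:inf,v6:0,v7:inf,v8:inf
step 3: dist = v0:inf,v1:36,v2:inf,v3:17,v4:inf,v5:inf,v6:0,v7:inf,v8:inf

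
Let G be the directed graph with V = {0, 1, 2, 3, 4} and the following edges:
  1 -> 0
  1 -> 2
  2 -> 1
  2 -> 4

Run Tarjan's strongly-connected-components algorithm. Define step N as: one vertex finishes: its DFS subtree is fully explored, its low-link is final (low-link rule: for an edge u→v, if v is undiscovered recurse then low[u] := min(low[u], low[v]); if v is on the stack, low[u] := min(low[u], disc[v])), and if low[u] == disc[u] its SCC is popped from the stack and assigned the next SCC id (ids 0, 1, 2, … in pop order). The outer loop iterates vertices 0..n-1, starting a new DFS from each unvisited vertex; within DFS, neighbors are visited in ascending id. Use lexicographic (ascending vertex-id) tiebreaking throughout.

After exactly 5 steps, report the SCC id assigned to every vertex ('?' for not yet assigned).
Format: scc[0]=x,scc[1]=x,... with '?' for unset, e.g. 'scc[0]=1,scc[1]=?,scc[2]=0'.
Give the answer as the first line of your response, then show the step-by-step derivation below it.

scc[0]=0,scc[1]=2,scc[2]=2,scc[3]=3,scc[4]=1

step 1: low=(low[0]=0,low[1]=?,low[2]=?,low[3]=?,low[4]=?); scc=(scc[0]=0,scc[1]=?,scc[2]=?,scc[3]=?,scc[4]=?)
step 2: low=(low[0]=0,low[1]=1,low[2]=1,low[3]=?,low[4]=3); scc=(scc[0]=0,scc[1]=?,scc[2]=?,scc[3]=?,scc[4]=1)
step 3: low=(low[0]=0,low[1]=1,low[2]=1,low[3]=?,low[4]=3); scc=(scc[0]=0,scc[1]=?,scc[2]=?,scc[3]=?,scc[4]=1)
step 4: low=(low[0]=0,low[1]=1,low[2]=1,low[3]=?,low[4]=3); scc=(scc[0]=0,scc[1]=2,scc[2]=2,scc[3]=?,scc[4]=1)
step 5: low=(low[0]=0,low[1]=1,low[2]=1,low[3]=4,low[4]=3); scc=(scc[0]=0,scc[1]=2,scc[2]=2,scc[3]=3,scc[4]=1)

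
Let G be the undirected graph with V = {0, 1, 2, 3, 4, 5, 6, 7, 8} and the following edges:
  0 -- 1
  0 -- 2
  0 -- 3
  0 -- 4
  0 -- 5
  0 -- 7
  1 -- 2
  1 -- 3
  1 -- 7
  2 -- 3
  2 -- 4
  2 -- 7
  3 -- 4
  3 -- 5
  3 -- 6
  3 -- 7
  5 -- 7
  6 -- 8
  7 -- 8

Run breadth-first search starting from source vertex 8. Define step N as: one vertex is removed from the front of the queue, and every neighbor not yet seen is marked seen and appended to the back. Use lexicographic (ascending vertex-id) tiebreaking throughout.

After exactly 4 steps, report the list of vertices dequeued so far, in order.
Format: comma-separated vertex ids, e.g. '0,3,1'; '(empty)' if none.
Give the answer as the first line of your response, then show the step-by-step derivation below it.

8,6,7,3

step 1: dequeue 8; queue=[6,7]; order=8
step 2: dequeue 6; queue=[7,3]; order=8,6
step 3: dequeue 7; queue=[3,0,1,2,5]; order=8,6,7
step 4: dequeue 3; queue=[0,1,2,5,4]; order=8,6,7,3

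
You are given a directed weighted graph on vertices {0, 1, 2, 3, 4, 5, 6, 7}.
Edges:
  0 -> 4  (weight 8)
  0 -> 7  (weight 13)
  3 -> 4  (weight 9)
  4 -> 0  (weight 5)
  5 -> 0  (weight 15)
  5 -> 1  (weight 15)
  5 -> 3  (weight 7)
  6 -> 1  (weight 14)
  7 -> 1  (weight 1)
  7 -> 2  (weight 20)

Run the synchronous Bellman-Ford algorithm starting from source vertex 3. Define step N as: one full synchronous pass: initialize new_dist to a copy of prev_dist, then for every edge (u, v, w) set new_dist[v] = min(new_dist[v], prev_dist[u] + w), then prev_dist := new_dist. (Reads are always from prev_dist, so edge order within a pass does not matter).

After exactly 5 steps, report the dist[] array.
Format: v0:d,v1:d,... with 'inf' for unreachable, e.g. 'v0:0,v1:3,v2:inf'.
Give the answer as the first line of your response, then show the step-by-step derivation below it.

v0:14,v1:28,v2:47,v3:0,v4:9,v5:inf,v6:inf,v7:27

step 1: dist = v0:inf,v1:inf,v2:inf,v3:0,v4:9,v5:inf,v6:inf,v7:inf
step 2: dist = v0:14,v1:inf,v2:inf,v3:0,v4:9,v5:inf,v6:inf,v7:inf
step 3: dist = v0:14,v1:inf,v2:inf,v3:0,v4:9,v5:inf,v6:inf,v7:27
step 4: dist = v0:14,v1:28,v2:47,v3:0,v4:9,v5:inf,v6:inf,v7:27
step 5: dist = v0:14,v1:28,v2:47,v3:0,v4:9,v5:inf,v6:inf,v7:27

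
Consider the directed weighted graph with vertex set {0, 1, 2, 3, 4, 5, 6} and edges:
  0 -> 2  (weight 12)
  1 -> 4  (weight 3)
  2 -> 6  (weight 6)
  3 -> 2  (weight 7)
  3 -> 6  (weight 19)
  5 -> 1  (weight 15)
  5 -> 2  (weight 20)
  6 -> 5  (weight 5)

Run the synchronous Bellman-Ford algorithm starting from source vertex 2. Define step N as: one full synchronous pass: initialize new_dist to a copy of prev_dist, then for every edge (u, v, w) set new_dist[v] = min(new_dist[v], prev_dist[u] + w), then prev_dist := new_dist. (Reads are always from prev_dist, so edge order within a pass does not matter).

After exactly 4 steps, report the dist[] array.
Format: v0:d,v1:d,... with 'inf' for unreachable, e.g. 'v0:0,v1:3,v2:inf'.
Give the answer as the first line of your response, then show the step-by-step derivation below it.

v0:inf,v1:26,v2:0,v3:inf,v4:29,v5:11,v6:6

step 1: dist = v0:inf,v1:inf,v2:0,v3:inf,v4:inf,v5:inf,v6:6
step 2: dist = v0:inf,v1:inf,v2:0,v3:inf,v4:inf,v5:11,v6:6
step 3: dist = v0:inf,v1:26,v2:0,v3:inf,v4:inf,v5:11,v6:6
step 4: dist = v0:inf,v1:26,v2:0,v3:inf,v4:29,v5:11,v6:6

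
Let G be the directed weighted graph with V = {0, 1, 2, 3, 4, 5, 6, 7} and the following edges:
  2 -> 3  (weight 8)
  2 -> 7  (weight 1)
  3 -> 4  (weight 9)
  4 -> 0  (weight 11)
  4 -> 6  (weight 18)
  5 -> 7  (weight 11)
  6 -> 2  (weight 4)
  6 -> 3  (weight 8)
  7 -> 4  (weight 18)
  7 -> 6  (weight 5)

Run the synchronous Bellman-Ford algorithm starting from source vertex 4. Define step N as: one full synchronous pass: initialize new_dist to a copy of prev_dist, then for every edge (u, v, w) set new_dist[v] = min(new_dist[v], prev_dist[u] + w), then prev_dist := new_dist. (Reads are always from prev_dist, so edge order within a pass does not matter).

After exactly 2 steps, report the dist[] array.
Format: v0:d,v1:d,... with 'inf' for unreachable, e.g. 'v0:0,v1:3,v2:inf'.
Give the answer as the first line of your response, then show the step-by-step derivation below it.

v0:11,v1:inf,v2:22,v3:26,v4:0,v5:inf,v6:18,v7:inf

step 1: dist = v0:11,v1:inf,v2:inf,v3:inf,v4:0,v5:inf,v6:18,v7:inf
step 2: dist = v0:11,v1:inf,v2:22,v3:26,v4:0,v5:inf,v6:18,v7:inf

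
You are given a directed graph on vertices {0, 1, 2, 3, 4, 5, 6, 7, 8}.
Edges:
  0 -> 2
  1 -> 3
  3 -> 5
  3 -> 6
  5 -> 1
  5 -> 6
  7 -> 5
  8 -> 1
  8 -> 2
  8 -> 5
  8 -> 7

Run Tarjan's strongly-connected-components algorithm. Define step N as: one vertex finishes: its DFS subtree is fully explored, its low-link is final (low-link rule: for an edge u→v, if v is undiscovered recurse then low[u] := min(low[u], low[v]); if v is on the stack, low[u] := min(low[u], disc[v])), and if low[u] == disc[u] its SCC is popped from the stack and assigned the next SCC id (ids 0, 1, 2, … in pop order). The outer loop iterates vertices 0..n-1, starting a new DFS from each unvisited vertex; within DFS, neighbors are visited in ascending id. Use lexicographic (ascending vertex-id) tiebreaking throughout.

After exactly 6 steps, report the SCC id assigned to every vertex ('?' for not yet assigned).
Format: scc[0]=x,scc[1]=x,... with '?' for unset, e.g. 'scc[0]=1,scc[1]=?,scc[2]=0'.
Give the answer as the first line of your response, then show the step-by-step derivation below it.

scc[0]=1,scc[1]=3,scc[2]=0,scc[3]=3,scc[4]=?,scc[5]=3,scc[6]=2,scc[7]=?,scc[8]=?

step 1: low=(low[0]=0,low[1]=?,low[2]=1,low[3]=?,low[4]=?,low[5]=?,low[6]=?,low[7]=?,low[8]=?); scc=(scc[0]=?,scc[1]=?,scc[2]=0,scc[3]=?,scc[4]=?,scc[5]=?,scc[6]=?,scc[7]=?,scc[8]=?)
step 2: low=(low[0]=0,low[1]=?,low[2]=1,low[3]=?,low[4]=?,low[5]=?,low[6]=?,low[7]=?,low[8]=?); scc=(scc[0]=1,scc[1]=?,scc[2]=0,scc[3]=?,scc[4]=?,scc[5]=?,scc[6]=?,scc[7]=?,scc[8]=?)
step 3: low=(low[0]=0,low[1]=2,low[2]=1,low[3]=3,low[4]=?,low[5]=2,low[6]=5,low[7]=?,low[8]=?); scc=(scc[0]=1,scc[1]=?,scc[2]=0,scc[3]=?,scc[4]=?,scc[5]=?,scc[6]=2,scc[7]=?,scc[8]=?)
step 4: low=(low[0]=0,low[1]=2,low[2]=1,low[3]=3,low[4]=?,low[5]=2,low[6]=5,low[7]=?,low[8]=?); scc=(scc[0]=1,scc[1]=?,scc[2]=0,scc[3]=?,scc[4]=?,scc[5]=?,scc[6]=2,scc[7]=?,scc[8]=?)
step 5: low=(low[0]=0,low[1]=2,low[2]=1,low[3]=2,low[4]=?,low[5]=2,low[6]=5,low[7]=?,low[8]=?); scc=(scc[0]=1,scc[1]=?,scc[2]=0,scc[3]=?,scc[4]=?,scc[5]=?,scc[6]=2,scc[7]=?,scc[8]=?)
step 6: low=(low[0]=0,low[1]=2,low[2]=1,low[3]=2,low[4]=?,low[5]=2,low[6]=5,low[7]=?,low[8]=?); scc=(scc[0]=1,scc[1]=3,scc[2]=0,scc[3]=3,scc[4]=?,scc[5]=3,scc[6]=2,scc[7]=?,scc[8]=?)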